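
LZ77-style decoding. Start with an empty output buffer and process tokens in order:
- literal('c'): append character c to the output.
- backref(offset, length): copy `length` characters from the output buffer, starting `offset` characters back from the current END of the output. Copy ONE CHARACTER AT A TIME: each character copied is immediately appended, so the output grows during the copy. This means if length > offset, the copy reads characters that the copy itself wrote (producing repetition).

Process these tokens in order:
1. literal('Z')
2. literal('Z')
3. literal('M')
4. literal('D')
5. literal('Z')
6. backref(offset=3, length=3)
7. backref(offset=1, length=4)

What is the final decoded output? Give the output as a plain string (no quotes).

Answer: ZZMDZMDZZZZZ

Derivation:
Token 1: literal('Z'). Output: "Z"
Token 2: literal('Z'). Output: "ZZ"
Token 3: literal('M'). Output: "ZZM"
Token 4: literal('D'). Output: "ZZMD"
Token 5: literal('Z'). Output: "ZZMDZ"
Token 6: backref(off=3, len=3). Copied 'MDZ' from pos 2. Output: "ZZMDZMDZ"
Token 7: backref(off=1, len=4) (overlapping!). Copied 'ZZZZ' from pos 7. Output: "ZZMDZMDZZZZZ"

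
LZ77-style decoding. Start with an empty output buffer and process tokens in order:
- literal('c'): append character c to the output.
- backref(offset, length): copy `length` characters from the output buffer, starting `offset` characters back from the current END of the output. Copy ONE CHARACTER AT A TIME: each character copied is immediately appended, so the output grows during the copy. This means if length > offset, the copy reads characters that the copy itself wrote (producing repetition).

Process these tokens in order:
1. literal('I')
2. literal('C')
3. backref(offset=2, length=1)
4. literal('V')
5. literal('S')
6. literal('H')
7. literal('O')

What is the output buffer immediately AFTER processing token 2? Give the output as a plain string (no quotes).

Answer: IC

Derivation:
Token 1: literal('I'). Output: "I"
Token 2: literal('C'). Output: "IC"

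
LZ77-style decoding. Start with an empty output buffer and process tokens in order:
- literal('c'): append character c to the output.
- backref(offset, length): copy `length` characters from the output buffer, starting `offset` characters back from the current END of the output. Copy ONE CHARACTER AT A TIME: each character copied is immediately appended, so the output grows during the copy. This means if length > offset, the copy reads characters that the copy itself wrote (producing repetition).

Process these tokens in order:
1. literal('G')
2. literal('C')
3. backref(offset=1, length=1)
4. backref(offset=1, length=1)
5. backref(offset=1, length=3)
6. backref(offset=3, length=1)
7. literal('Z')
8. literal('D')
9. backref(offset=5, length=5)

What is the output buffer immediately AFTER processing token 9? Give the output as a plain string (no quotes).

Answer: GCCCCCCCZDCCCZD

Derivation:
Token 1: literal('G'). Output: "G"
Token 2: literal('C'). Output: "GC"
Token 3: backref(off=1, len=1). Copied 'C' from pos 1. Output: "GCC"
Token 4: backref(off=1, len=1). Copied 'C' from pos 2. Output: "GCCC"
Token 5: backref(off=1, len=3) (overlapping!). Copied 'CCC' from pos 3. Output: "GCCCCCC"
Token 6: backref(off=3, len=1). Copied 'C' from pos 4. Output: "GCCCCCCC"
Token 7: literal('Z'). Output: "GCCCCCCCZ"
Token 8: literal('D'). Output: "GCCCCCCCZD"
Token 9: backref(off=5, len=5). Copied 'CCCZD' from pos 5. Output: "GCCCCCCCZDCCCZD"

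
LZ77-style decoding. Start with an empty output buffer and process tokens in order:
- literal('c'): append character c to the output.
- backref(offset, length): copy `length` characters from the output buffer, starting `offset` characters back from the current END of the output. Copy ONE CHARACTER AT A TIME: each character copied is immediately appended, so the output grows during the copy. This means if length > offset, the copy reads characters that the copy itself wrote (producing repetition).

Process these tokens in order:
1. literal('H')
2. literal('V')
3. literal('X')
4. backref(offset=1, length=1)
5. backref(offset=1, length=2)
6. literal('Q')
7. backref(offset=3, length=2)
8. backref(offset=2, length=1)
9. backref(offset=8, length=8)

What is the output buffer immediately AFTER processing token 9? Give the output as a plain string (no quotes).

Answer: HVXXXXQXXXXXXXQXXX

Derivation:
Token 1: literal('H'). Output: "H"
Token 2: literal('V'). Output: "HV"
Token 3: literal('X'). Output: "HVX"
Token 4: backref(off=1, len=1). Copied 'X' from pos 2. Output: "HVXX"
Token 5: backref(off=1, len=2) (overlapping!). Copied 'XX' from pos 3. Output: "HVXXXX"
Token 6: literal('Q'). Output: "HVXXXXQ"
Token 7: backref(off=3, len=2). Copied 'XX' from pos 4. Output: "HVXXXXQXX"
Token 8: backref(off=2, len=1). Copied 'X' from pos 7. Output: "HVXXXXQXXX"
Token 9: backref(off=8, len=8). Copied 'XXXXQXXX' from pos 2. Output: "HVXXXXQXXXXXXXQXXX"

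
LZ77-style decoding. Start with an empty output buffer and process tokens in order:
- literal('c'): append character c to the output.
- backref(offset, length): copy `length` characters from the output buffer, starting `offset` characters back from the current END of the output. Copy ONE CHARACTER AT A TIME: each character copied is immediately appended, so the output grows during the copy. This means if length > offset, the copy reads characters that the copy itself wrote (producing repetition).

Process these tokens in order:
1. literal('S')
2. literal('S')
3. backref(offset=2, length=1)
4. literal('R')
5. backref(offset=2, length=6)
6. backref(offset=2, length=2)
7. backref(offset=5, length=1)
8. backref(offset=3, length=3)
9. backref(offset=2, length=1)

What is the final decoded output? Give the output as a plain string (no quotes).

Answer: SSSRSRSRSRSRRSRRR

Derivation:
Token 1: literal('S'). Output: "S"
Token 2: literal('S'). Output: "SS"
Token 3: backref(off=2, len=1). Copied 'S' from pos 0. Output: "SSS"
Token 4: literal('R'). Output: "SSSR"
Token 5: backref(off=2, len=6) (overlapping!). Copied 'SRSRSR' from pos 2. Output: "SSSRSRSRSR"
Token 6: backref(off=2, len=2). Copied 'SR' from pos 8. Output: "SSSRSRSRSRSR"
Token 7: backref(off=5, len=1). Copied 'R' from pos 7. Output: "SSSRSRSRSRSRR"
Token 8: backref(off=3, len=3). Copied 'SRR' from pos 10. Output: "SSSRSRSRSRSRRSRR"
Token 9: backref(off=2, len=1). Copied 'R' from pos 14. Output: "SSSRSRSRSRSRRSRRR"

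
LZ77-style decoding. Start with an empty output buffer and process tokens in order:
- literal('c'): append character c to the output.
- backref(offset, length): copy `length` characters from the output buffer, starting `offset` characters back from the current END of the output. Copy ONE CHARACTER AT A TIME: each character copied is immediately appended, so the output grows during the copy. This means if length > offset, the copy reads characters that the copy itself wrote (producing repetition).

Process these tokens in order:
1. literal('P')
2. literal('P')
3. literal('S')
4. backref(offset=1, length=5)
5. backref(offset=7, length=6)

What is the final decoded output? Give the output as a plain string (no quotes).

Token 1: literal('P'). Output: "P"
Token 2: literal('P'). Output: "PP"
Token 3: literal('S'). Output: "PPS"
Token 4: backref(off=1, len=5) (overlapping!). Copied 'SSSSS' from pos 2. Output: "PPSSSSSS"
Token 5: backref(off=7, len=6). Copied 'PSSSSS' from pos 1. Output: "PPSSSSSSPSSSSS"

Answer: PPSSSSSSPSSSSS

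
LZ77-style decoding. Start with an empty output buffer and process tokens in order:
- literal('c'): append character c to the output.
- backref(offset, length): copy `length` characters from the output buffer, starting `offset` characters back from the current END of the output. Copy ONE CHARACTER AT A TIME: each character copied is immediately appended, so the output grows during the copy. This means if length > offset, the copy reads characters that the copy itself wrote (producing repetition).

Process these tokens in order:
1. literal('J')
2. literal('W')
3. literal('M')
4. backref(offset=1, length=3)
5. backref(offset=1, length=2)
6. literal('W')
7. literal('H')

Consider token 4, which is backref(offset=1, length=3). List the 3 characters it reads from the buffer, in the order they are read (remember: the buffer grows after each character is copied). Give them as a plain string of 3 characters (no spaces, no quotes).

Answer: MMM

Derivation:
Token 1: literal('J'). Output: "J"
Token 2: literal('W'). Output: "JW"
Token 3: literal('M'). Output: "JWM"
Token 4: backref(off=1, len=3). Buffer before: "JWM" (len 3)
  byte 1: read out[2]='M', append. Buffer now: "JWMM"
  byte 2: read out[3]='M', append. Buffer now: "JWMMM"
  byte 3: read out[4]='M', append. Buffer now: "JWMMMM"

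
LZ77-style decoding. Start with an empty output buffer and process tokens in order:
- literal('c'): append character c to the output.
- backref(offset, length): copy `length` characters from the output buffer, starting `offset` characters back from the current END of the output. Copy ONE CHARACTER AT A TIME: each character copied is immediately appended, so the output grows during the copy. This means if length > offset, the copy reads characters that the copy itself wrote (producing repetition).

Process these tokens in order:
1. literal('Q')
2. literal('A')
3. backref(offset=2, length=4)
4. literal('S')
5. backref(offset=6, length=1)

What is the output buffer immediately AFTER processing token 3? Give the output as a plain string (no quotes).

Token 1: literal('Q'). Output: "Q"
Token 2: literal('A'). Output: "QA"
Token 3: backref(off=2, len=4) (overlapping!). Copied 'QAQA' from pos 0. Output: "QAQAQA"

Answer: QAQAQA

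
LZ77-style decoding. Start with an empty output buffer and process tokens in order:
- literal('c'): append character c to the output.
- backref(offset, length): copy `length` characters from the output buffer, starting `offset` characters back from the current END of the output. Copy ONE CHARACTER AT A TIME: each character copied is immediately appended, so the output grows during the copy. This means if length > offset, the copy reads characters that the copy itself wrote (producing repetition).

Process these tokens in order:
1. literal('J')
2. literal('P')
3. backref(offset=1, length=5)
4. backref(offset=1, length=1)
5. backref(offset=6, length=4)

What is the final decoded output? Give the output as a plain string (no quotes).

Answer: JPPPPPPPPPPP

Derivation:
Token 1: literal('J'). Output: "J"
Token 2: literal('P'). Output: "JP"
Token 3: backref(off=1, len=5) (overlapping!). Copied 'PPPPP' from pos 1. Output: "JPPPPPP"
Token 4: backref(off=1, len=1). Copied 'P' from pos 6. Output: "JPPPPPPP"
Token 5: backref(off=6, len=4). Copied 'PPPP' from pos 2. Output: "JPPPPPPPPPPP"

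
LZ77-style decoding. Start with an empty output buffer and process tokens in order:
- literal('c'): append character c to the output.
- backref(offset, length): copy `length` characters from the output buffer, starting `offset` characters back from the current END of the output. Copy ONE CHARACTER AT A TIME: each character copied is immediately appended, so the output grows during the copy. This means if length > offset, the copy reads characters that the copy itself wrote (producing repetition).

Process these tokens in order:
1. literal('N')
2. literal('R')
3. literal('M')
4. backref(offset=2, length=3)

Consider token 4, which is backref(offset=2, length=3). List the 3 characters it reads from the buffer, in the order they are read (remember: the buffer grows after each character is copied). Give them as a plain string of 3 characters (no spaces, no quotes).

Token 1: literal('N'). Output: "N"
Token 2: literal('R'). Output: "NR"
Token 3: literal('M'). Output: "NRM"
Token 4: backref(off=2, len=3). Buffer before: "NRM" (len 3)
  byte 1: read out[1]='R', append. Buffer now: "NRMR"
  byte 2: read out[2]='M', append. Buffer now: "NRMRM"
  byte 3: read out[3]='R', append. Buffer now: "NRMRMR"

Answer: RMR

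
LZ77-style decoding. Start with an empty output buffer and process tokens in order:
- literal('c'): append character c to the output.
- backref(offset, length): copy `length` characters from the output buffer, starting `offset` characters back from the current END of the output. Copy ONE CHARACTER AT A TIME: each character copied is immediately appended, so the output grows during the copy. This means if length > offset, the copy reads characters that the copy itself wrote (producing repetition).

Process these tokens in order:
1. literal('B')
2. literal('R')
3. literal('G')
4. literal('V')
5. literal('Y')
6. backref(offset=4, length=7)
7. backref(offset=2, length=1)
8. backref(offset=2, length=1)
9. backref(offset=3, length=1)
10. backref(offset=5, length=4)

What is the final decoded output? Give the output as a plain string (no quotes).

Token 1: literal('B'). Output: "B"
Token 2: literal('R'). Output: "BR"
Token 3: literal('G'). Output: "BRG"
Token 4: literal('V'). Output: "BRGV"
Token 5: literal('Y'). Output: "BRGVY"
Token 6: backref(off=4, len=7) (overlapping!). Copied 'RGVYRGV' from pos 1. Output: "BRGVYRGVYRGV"
Token 7: backref(off=2, len=1). Copied 'G' from pos 10. Output: "BRGVYRGVYRGVG"
Token 8: backref(off=2, len=1). Copied 'V' from pos 11. Output: "BRGVYRGVYRGVGV"
Token 9: backref(off=3, len=1). Copied 'V' from pos 11. Output: "BRGVYRGVYRGVGVV"
Token 10: backref(off=5, len=4). Copied 'GVGV' from pos 10. Output: "BRGVYRGVYRGVGVVGVGV"

Answer: BRGVYRGVYRGVGVVGVGV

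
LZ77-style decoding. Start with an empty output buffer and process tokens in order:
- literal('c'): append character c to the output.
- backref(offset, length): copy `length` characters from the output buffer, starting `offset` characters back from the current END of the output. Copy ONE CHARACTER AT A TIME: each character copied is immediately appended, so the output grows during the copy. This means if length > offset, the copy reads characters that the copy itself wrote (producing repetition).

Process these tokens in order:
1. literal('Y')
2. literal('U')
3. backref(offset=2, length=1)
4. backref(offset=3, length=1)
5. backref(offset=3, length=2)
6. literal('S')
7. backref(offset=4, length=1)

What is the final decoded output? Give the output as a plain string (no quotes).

Answer: YUYYUYSY

Derivation:
Token 1: literal('Y'). Output: "Y"
Token 2: literal('U'). Output: "YU"
Token 3: backref(off=2, len=1). Copied 'Y' from pos 0. Output: "YUY"
Token 4: backref(off=3, len=1). Copied 'Y' from pos 0. Output: "YUYY"
Token 5: backref(off=3, len=2). Copied 'UY' from pos 1. Output: "YUYYUY"
Token 6: literal('S'). Output: "YUYYUYS"
Token 7: backref(off=4, len=1). Copied 'Y' from pos 3. Output: "YUYYUYSY"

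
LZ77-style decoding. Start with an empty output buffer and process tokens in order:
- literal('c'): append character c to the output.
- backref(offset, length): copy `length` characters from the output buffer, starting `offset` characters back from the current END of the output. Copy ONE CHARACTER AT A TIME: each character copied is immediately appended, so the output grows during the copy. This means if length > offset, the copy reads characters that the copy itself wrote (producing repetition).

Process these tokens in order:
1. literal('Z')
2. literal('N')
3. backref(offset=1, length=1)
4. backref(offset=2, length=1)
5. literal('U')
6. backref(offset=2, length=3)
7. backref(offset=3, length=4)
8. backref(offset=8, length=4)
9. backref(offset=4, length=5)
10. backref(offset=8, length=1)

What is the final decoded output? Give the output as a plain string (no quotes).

Token 1: literal('Z'). Output: "Z"
Token 2: literal('N'). Output: "ZN"
Token 3: backref(off=1, len=1). Copied 'N' from pos 1. Output: "ZNN"
Token 4: backref(off=2, len=1). Copied 'N' from pos 1. Output: "ZNNN"
Token 5: literal('U'). Output: "ZNNNU"
Token 6: backref(off=2, len=3) (overlapping!). Copied 'NUN' from pos 3. Output: "ZNNNUNUN"
Token 7: backref(off=3, len=4) (overlapping!). Copied 'NUNN' from pos 5. Output: "ZNNNUNUNNUNN"
Token 8: backref(off=8, len=4). Copied 'UNUN' from pos 4. Output: "ZNNNUNUNNUNNUNUN"
Token 9: backref(off=4, len=5) (overlapping!). Copied 'UNUNU' from pos 12. Output: "ZNNNUNUNNUNNUNUNUNUNU"
Token 10: backref(off=8, len=1). Copied 'N' from pos 13. Output: "ZNNNUNUNNUNNUNUNUNUNUN"

Answer: ZNNNUNUNNUNNUNUNUNUNUN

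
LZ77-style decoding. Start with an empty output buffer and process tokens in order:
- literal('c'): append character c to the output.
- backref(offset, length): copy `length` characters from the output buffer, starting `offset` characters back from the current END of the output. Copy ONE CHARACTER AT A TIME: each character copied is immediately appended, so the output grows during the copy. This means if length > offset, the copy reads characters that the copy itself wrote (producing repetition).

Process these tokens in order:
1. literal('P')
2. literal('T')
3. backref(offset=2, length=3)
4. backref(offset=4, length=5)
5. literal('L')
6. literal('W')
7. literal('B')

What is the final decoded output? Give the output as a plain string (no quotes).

Answer: PTPTPTPTPTLWB

Derivation:
Token 1: literal('P'). Output: "P"
Token 2: literal('T'). Output: "PT"
Token 3: backref(off=2, len=3) (overlapping!). Copied 'PTP' from pos 0. Output: "PTPTP"
Token 4: backref(off=4, len=5) (overlapping!). Copied 'TPTPT' from pos 1. Output: "PTPTPTPTPT"
Token 5: literal('L'). Output: "PTPTPTPTPTL"
Token 6: literal('W'). Output: "PTPTPTPTPTLW"
Token 7: literal('B'). Output: "PTPTPTPTPTLWB"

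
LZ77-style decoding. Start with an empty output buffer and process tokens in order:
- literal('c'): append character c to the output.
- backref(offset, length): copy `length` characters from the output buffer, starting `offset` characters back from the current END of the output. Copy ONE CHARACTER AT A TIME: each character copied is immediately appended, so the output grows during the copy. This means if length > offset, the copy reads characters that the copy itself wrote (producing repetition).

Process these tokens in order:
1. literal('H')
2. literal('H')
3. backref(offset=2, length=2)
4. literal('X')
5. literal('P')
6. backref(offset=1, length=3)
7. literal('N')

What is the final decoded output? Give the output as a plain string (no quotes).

Answer: HHHHXPPPPN

Derivation:
Token 1: literal('H'). Output: "H"
Token 2: literal('H'). Output: "HH"
Token 3: backref(off=2, len=2). Copied 'HH' from pos 0. Output: "HHHH"
Token 4: literal('X'). Output: "HHHHX"
Token 5: literal('P'). Output: "HHHHXP"
Token 6: backref(off=1, len=3) (overlapping!). Copied 'PPP' from pos 5. Output: "HHHHXPPPP"
Token 7: literal('N'). Output: "HHHHXPPPPN"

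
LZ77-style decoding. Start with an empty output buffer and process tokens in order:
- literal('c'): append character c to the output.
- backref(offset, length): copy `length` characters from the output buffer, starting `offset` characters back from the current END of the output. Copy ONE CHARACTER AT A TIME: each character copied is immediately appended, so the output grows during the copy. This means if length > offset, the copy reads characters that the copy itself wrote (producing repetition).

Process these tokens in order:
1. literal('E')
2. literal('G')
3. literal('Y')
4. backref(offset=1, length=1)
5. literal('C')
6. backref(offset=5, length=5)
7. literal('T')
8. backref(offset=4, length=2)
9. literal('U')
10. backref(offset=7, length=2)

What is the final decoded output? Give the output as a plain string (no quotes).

Token 1: literal('E'). Output: "E"
Token 2: literal('G'). Output: "EG"
Token 3: literal('Y'). Output: "EGY"
Token 4: backref(off=1, len=1). Copied 'Y' from pos 2. Output: "EGYY"
Token 5: literal('C'). Output: "EGYYC"
Token 6: backref(off=5, len=5). Copied 'EGYYC' from pos 0. Output: "EGYYCEGYYC"
Token 7: literal('T'). Output: "EGYYCEGYYCT"
Token 8: backref(off=4, len=2). Copied 'YY' from pos 7. Output: "EGYYCEGYYCTYY"
Token 9: literal('U'). Output: "EGYYCEGYYCTYYU"
Token 10: backref(off=7, len=2). Copied 'YY' from pos 7. Output: "EGYYCEGYYCTYYUYY"

Answer: EGYYCEGYYCTYYUYY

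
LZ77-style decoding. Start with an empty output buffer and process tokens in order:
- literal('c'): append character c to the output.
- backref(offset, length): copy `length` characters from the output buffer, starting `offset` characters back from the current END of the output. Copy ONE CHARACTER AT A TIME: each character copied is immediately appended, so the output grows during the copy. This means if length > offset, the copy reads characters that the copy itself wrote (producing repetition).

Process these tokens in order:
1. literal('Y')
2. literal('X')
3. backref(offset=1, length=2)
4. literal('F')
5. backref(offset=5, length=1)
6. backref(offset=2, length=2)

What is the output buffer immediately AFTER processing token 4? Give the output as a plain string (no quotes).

Token 1: literal('Y'). Output: "Y"
Token 2: literal('X'). Output: "YX"
Token 3: backref(off=1, len=2) (overlapping!). Copied 'XX' from pos 1. Output: "YXXX"
Token 4: literal('F'). Output: "YXXXF"

Answer: YXXXF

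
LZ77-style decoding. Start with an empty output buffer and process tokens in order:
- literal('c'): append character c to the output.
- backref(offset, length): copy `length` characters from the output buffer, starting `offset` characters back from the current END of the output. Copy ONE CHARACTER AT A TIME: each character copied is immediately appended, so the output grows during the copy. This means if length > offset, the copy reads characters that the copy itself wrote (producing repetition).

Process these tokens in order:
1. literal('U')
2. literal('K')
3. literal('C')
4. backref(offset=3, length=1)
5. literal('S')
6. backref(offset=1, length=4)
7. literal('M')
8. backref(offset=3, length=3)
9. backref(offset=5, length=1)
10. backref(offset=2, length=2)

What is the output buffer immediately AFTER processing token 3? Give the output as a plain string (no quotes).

Token 1: literal('U'). Output: "U"
Token 2: literal('K'). Output: "UK"
Token 3: literal('C'). Output: "UKC"

Answer: UKC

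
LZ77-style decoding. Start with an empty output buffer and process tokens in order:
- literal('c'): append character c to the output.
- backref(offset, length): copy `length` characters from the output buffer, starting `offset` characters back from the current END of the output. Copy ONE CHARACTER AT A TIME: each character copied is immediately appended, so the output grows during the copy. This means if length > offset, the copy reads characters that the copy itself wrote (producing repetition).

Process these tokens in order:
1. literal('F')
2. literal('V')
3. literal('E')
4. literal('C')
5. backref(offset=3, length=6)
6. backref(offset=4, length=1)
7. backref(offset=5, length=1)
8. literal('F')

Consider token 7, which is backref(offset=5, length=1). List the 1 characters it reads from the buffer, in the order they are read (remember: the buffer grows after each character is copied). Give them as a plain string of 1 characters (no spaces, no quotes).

Answer: C

Derivation:
Token 1: literal('F'). Output: "F"
Token 2: literal('V'). Output: "FV"
Token 3: literal('E'). Output: "FVE"
Token 4: literal('C'). Output: "FVEC"
Token 5: backref(off=3, len=6) (overlapping!). Copied 'VECVEC' from pos 1. Output: "FVECVECVEC"
Token 6: backref(off=4, len=1). Copied 'C' from pos 6. Output: "FVECVECVECC"
Token 7: backref(off=5, len=1). Buffer before: "FVECVECVECC" (len 11)
  byte 1: read out[6]='C', append. Buffer now: "FVECVECVECCC"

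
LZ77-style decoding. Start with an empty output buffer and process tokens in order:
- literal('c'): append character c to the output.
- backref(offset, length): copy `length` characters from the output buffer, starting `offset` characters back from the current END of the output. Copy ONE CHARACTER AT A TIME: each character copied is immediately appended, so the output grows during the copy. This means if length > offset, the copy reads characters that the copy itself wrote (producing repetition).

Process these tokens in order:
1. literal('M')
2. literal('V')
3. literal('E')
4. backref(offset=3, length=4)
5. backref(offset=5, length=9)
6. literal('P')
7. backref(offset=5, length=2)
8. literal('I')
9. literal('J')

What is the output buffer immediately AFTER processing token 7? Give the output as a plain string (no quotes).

Answer: MVEMVEMEMVEMEMVEPEM

Derivation:
Token 1: literal('M'). Output: "M"
Token 2: literal('V'). Output: "MV"
Token 3: literal('E'). Output: "MVE"
Token 4: backref(off=3, len=4) (overlapping!). Copied 'MVEM' from pos 0. Output: "MVEMVEM"
Token 5: backref(off=5, len=9) (overlapping!). Copied 'EMVEMEMVE' from pos 2. Output: "MVEMVEMEMVEMEMVE"
Token 6: literal('P'). Output: "MVEMVEMEMVEMEMVEP"
Token 7: backref(off=5, len=2). Copied 'EM' from pos 12. Output: "MVEMVEMEMVEMEMVEPEM"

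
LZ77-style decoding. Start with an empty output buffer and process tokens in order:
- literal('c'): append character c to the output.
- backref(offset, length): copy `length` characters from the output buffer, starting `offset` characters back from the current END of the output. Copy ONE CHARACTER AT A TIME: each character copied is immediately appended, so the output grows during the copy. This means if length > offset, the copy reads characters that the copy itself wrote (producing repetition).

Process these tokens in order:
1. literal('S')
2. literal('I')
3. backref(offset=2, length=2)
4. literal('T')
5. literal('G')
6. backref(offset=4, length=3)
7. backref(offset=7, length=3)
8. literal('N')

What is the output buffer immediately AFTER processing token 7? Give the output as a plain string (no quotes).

Token 1: literal('S'). Output: "S"
Token 2: literal('I'). Output: "SI"
Token 3: backref(off=2, len=2). Copied 'SI' from pos 0. Output: "SISI"
Token 4: literal('T'). Output: "SISIT"
Token 5: literal('G'). Output: "SISITG"
Token 6: backref(off=4, len=3). Copied 'SIT' from pos 2. Output: "SISITGSIT"
Token 7: backref(off=7, len=3). Copied 'SIT' from pos 2. Output: "SISITGSITSIT"

Answer: SISITGSITSIT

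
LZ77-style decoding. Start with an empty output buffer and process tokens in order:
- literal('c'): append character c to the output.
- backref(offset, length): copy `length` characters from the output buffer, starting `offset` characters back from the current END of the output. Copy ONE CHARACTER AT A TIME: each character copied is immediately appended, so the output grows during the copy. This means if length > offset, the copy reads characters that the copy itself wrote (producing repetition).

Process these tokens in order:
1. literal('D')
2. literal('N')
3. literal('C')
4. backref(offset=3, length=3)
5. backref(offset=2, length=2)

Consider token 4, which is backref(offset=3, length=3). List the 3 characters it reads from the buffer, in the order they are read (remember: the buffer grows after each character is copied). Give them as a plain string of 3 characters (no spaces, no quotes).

Answer: DNC

Derivation:
Token 1: literal('D'). Output: "D"
Token 2: literal('N'). Output: "DN"
Token 3: literal('C'). Output: "DNC"
Token 4: backref(off=3, len=3). Buffer before: "DNC" (len 3)
  byte 1: read out[0]='D', append. Buffer now: "DNCD"
  byte 2: read out[1]='N', append. Buffer now: "DNCDN"
  byte 3: read out[2]='C', append. Buffer now: "DNCDNC"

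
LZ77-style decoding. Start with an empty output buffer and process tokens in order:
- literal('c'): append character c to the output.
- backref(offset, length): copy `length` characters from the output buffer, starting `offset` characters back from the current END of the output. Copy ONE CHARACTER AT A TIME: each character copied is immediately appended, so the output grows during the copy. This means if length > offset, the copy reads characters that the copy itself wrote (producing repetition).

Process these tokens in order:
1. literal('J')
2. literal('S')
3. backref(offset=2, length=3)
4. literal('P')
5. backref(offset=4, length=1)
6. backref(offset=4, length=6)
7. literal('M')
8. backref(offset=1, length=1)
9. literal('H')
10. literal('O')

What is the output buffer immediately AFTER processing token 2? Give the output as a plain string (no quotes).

Answer: JS

Derivation:
Token 1: literal('J'). Output: "J"
Token 2: literal('S'). Output: "JS"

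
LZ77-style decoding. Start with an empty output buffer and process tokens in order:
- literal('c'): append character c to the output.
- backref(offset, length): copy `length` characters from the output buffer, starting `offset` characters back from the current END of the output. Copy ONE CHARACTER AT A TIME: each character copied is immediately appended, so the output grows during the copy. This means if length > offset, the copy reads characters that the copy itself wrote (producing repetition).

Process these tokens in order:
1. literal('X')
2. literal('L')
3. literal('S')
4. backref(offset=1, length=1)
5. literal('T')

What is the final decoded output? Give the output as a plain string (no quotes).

Token 1: literal('X'). Output: "X"
Token 2: literal('L'). Output: "XL"
Token 3: literal('S'). Output: "XLS"
Token 4: backref(off=1, len=1). Copied 'S' from pos 2. Output: "XLSS"
Token 5: literal('T'). Output: "XLSST"

Answer: XLSST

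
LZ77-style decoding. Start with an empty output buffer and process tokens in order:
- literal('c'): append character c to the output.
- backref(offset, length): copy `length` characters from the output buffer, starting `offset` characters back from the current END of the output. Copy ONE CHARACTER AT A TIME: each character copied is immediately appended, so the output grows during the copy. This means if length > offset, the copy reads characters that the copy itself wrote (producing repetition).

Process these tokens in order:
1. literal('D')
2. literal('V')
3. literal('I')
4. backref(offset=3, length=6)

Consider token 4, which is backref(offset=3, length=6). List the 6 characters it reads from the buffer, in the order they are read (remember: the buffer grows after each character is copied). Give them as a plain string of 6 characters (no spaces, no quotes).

Token 1: literal('D'). Output: "D"
Token 2: literal('V'). Output: "DV"
Token 3: literal('I'). Output: "DVI"
Token 4: backref(off=3, len=6). Buffer before: "DVI" (len 3)
  byte 1: read out[0]='D', append. Buffer now: "DVID"
  byte 2: read out[1]='V', append. Buffer now: "DVIDV"
  byte 3: read out[2]='I', append. Buffer now: "DVIDVI"
  byte 4: read out[3]='D', append. Buffer now: "DVIDVID"
  byte 5: read out[4]='V', append. Buffer now: "DVIDVIDV"
  byte 6: read out[5]='I', append. Buffer now: "DVIDVIDVI"

Answer: DVIDVI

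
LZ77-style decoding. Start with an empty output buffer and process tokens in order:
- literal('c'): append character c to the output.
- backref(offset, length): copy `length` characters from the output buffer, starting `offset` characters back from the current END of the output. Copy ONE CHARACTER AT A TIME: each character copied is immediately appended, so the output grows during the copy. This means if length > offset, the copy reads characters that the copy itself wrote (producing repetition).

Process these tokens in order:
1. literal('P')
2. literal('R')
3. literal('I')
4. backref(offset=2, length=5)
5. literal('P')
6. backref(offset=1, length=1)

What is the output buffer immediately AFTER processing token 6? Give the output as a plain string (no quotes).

Token 1: literal('P'). Output: "P"
Token 2: literal('R'). Output: "PR"
Token 3: literal('I'). Output: "PRI"
Token 4: backref(off=2, len=5) (overlapping!). Copied 'RIRIR' from pos 1. Output: "PRIRIRIR"
Token 5: literal('P'). Output: "PRIRIRIRP"
Token 6: backref(off=1, len=1). Copied 'P' from pos 8. Output: "PRIRIRIRPP"

Answer: PRIRIRIRPP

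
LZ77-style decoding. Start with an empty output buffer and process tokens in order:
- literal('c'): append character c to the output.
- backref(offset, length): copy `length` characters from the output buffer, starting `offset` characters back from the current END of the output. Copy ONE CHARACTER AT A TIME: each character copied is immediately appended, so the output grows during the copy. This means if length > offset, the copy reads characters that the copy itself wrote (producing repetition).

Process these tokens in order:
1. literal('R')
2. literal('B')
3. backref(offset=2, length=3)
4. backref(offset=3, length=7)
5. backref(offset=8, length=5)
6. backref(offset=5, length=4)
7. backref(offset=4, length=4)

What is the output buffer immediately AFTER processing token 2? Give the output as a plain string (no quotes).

Token 1: literal('R'). Output: "R"
Token 2: literal('B'). Output: "RB"

Answer: RB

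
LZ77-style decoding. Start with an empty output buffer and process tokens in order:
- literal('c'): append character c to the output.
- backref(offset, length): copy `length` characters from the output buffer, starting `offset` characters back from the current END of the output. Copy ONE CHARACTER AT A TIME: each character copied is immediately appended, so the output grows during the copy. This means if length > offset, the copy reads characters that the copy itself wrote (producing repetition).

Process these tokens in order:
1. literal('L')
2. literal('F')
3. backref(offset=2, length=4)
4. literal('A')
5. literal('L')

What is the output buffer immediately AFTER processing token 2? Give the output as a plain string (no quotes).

Answer: LF

Derivation:
Token 1: literal('L'). Output: "L"
Token 2: literal('F'). Output: "LF"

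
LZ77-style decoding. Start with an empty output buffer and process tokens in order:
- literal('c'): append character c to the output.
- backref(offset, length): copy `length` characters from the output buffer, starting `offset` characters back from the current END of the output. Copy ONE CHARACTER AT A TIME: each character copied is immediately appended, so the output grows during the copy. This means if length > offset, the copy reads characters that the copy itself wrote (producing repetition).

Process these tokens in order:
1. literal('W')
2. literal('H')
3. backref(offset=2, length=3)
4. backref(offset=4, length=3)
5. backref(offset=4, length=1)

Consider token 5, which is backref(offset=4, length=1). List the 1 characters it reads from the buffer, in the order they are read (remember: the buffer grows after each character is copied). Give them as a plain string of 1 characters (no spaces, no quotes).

Token 1: literal('W'). Output: "W"
Token 2: literal('H'). Output: "WH"
Token 3: backref(off=2, len=3) (overlapping!). Copied 'WHW' from pos 0. Output: "WHWHW"
Token 4: backref(off=4, len=3). Copied 'HWH' from pos 1. Output: "WHWHWHWH"
Token 5: backref(off=4, len=1). Buffer before: "WHWHWHWH" (len 8)
  byte 1: read out[4]='W', append. Buffer now: "WHWHWHWHW"

Answer: W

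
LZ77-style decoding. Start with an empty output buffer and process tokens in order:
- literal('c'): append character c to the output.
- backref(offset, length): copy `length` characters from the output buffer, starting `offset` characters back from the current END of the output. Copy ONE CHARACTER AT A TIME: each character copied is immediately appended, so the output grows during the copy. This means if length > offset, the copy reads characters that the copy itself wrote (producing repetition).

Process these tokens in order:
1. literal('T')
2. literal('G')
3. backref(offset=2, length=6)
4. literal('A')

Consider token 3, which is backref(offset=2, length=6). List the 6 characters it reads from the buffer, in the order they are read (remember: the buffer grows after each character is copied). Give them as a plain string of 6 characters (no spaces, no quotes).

Token 1: literal('T'). Output: "T"
Token 2: literal('G'). Output: "TG"
Token 3: backref(off=2, len=6). Buffer before: "TG" (len 2)
  byte 1: read out[0]='T', append. Buffer now: "TGT"
  byte 2: read out[1]='G', append. Buffer now: "TGTG"
  byte 3: read out[2]='T', append. Buffer now: "TGTGT"
  byte 4: read out[3]='G', append. Buffer now: "TGTGTG"
  byte 5: read out[4]='T', append. Buffer now: "TGTGTGT"
  byte 6: read out[5]='G', append. Buffer now: "TGTGTGTG"

Answer: TGTGTG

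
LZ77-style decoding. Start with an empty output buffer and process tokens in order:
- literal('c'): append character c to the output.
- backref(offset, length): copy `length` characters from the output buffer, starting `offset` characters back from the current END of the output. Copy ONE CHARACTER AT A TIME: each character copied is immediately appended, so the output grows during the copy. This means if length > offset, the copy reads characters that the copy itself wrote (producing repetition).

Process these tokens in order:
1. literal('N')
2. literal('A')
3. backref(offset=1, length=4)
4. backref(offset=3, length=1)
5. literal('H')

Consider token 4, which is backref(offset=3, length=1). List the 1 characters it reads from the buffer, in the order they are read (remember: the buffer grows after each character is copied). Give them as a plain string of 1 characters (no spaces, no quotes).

Answer: A

Derivation:
Token 1: literal('N'). Output: "N"
Token 2: literal('A'). Output: "NA"
Token 3: backref(off=1, len=4) (overlapping!). Copied 'AAAA' from pos 1. Output: "NAAAAA"
Token 4: backref(off=3, len=1). Buffer before: "NAAAAA" (len 6)
  byte 1: read out[3]='A', append. Buffer now: "NAAAAAA"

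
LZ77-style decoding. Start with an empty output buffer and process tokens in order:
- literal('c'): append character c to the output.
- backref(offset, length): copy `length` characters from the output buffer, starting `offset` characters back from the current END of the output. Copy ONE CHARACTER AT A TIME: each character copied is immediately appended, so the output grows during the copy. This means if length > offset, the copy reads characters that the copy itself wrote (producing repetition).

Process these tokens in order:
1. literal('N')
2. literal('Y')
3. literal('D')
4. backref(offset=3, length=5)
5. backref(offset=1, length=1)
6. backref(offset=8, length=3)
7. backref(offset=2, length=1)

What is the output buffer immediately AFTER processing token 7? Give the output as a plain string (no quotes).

Token 1: literal('N'). Output: "N"
Token 2: literal('Y'). Output: "NY"
Token 3: literal('D'). Output: "NYD"
Token 4: backref(off=3, len=5) (overlapping!). Copied 'NYDNY' from pos 0. Output: "NYDNYDNY"
Token 5: backref(off=1, len=1). Copied 'Y' from pos 7. Output: "NYDNYDNYY"
Token 6: backref(off=8, len=3). Copied 'YDN' from pos 1. Output: "NYDNYDNYYYDN"
Token 7: backref(off=2, len=1). Copied 'D' from pos 10. Output: "NYDNYDNYYYDND"

Answer: NYDNYDNYYYDND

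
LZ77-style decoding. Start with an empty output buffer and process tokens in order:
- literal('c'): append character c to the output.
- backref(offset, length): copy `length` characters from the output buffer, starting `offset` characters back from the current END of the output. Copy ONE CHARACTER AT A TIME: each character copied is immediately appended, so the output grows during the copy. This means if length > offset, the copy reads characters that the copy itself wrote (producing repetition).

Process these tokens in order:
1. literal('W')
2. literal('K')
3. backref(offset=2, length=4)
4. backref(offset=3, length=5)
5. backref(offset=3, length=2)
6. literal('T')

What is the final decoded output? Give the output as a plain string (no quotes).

Token 1: literal('W'). Output: "W"
Token 2: literal('K'). Output: "WK"
Token 3: backref(off=2, len=4) (overlapping!). Copied 'WKWK' from pos 0. Output: "WKWKWK"
Token 4: backref(off=3, len=5) (overlapping!). Copied 'KWKKW' from pos 3. Output: "WKWKWKKWKKW"
Token 5: backref(off=3, len=2). Copied 'KK' from pos 8. Output: "WKWKWKKWKKWKK"
Token 6: literal('T'). Output: "WKWKWKKWKKWKKT"

Answer: WKWKWKKWKKWKKT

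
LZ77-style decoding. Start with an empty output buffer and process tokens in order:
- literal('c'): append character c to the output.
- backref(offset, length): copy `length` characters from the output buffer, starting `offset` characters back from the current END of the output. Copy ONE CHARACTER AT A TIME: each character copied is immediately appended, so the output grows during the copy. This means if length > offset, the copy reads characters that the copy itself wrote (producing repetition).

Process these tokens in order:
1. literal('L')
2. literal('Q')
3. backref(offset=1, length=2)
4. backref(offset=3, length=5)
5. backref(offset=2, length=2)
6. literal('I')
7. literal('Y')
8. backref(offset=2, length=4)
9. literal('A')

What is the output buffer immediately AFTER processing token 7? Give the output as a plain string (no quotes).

Token 1: literal('L'). Output: "L"
Token 2: literal('Q'). Output: "LQ"
Token 3: backref(off=1, len=2) (overlapping!). Copied 'QQ' from pos 1. Output: "LQQQ"
Token 4: backref(off=3, len=5) (overlapping!). Copied 'QQQQQ' from pos 1. Output: "LQQQQQQQQ"
Token 5: backref(off=2, len=2). Copied 'QQ' from pos 7. Output: "LQQQQQQQQQQ"
Token 6: literal('I'). Output: "LQQQQQQQQQQI"
Token 7: literal('Y'). Output: "LQQQQQQQQQQIY"

Answer: LQQQQQQQQQQIY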